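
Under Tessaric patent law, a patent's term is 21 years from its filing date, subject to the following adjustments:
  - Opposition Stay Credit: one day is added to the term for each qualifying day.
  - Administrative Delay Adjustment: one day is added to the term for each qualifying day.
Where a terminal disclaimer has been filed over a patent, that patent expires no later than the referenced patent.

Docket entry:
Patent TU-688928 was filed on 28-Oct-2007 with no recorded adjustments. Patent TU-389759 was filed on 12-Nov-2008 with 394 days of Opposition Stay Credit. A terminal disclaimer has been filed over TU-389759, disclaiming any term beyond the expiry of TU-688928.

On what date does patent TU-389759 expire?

Natural term of TU-389759:
  Base: filing + 21 years → 12 November 2029.
  Opposition Stay Credit: +394 days → 11 December 2030.
Expiry of referenced patent TU-688928:
  Base: filing + 21 years → 28 October 2028.
Terminal disclaimer: TU-389759 expires on the earlier of 11 December 2030 and 28 October 2028.

2028-10-28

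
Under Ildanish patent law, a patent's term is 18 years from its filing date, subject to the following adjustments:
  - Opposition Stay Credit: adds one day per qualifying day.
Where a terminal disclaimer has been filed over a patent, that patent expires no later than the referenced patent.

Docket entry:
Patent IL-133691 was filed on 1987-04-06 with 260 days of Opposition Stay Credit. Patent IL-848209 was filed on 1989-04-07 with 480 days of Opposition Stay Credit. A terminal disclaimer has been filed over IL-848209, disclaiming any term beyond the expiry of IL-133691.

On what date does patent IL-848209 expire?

2005-12-22

Natural term of IL-848209:
  Base: filing + 18 years → 7 April 2007.
  Opposition Stay Credit: +480 days → 30 July 2008.
Expiry of referenced patent IL-133691:
  Base: filing + 18 years → 6 April 2005.
  Opposition Stay Credit: +260 days → 22 December 2005.
Terminal disclaimer: IL-848209 expires on the earlier of 30 July 2008 and 22 December 2005.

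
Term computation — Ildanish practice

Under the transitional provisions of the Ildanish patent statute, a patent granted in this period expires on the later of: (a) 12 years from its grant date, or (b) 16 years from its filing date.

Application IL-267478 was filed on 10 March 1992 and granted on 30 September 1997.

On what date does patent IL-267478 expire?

2009-09-30

(a) grant + 12 years → 30 September 2009.
(b) filing + 16 years → 10 March 2008.
Later of the two: 30 September 2009.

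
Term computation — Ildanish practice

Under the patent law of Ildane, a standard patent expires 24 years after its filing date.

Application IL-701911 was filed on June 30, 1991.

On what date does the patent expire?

2015-06-30

Filing date + 24 years → 30 June 2015.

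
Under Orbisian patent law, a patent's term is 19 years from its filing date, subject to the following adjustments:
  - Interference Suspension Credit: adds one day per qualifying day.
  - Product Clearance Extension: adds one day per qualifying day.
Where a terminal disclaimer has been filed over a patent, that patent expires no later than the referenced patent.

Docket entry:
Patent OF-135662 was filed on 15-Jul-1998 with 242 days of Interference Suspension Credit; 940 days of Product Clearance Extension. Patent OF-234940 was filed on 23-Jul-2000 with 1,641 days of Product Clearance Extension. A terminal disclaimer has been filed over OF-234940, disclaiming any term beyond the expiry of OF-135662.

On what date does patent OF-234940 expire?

2020-10-09

Natural term of OF-234940:
  Base: filing + 19 years → 23 July 2019.
  Product Clearance Extension: +1641 days → 19 January 2024.
Expiry of referenced patent OF-135662:
  Base: filing + 19 years → 15 July 2017.
  Interference Suspension Credit: +242 days → 14 March 2018.
  Product Clearance Extension: +940 days → 9 October 2020.
Terminal disclaimer: OF-234940 expires on the earlier of 19 January 2024 and 9 October 2020.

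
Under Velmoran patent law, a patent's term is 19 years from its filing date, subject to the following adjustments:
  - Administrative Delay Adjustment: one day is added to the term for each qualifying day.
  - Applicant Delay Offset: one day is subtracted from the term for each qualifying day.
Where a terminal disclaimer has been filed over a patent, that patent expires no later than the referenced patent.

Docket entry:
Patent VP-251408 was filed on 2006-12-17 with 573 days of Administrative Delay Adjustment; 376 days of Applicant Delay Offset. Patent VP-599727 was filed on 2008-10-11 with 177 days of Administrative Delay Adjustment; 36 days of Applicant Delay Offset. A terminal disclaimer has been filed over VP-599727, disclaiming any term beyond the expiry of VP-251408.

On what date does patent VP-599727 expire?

Natural term of VP-599727:
  Base: filing + 19 years → 11 October 2027.
  Administrative Delay Adjustment: +177 days → 5 April 2028.
  Applicant Delay Offset: −36 days → 29 February 2028.
Expiry of referenced patent VP-251408:
  Base: filing + 19 years → 17 December 2025.
  Administrative Delay Adjustment: +573 days → 13 July 2027.
  Applicant Delay Offset: −376 days → 2 July 2026.
Terminal disclaimer: VP-599727 expires on the earlier of 29 February 2028 and 2 July 2026.

July 2, 2026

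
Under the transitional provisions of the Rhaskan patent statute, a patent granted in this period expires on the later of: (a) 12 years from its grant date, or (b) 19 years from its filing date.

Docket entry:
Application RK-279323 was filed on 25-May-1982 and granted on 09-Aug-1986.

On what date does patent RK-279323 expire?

May 25, 2001

(a) grant + 12 years → 9 August 1998.
(b) filing + 19 years → 25 May 2001.
Later of the two: 25 May 2001.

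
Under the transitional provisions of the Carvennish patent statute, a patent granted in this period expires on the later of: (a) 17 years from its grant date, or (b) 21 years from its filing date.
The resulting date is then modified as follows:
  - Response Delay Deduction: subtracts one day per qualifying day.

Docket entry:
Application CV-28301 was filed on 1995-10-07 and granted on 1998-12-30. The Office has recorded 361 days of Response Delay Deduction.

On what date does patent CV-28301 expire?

(a) grant + 17 years → 30 December 2015.
(b) filing + 21 years → 7 October 2016.
Later of the two: 7 October 2016.
Response Delay Deduction: −361 days → 12 October 2015.

October 12, 2015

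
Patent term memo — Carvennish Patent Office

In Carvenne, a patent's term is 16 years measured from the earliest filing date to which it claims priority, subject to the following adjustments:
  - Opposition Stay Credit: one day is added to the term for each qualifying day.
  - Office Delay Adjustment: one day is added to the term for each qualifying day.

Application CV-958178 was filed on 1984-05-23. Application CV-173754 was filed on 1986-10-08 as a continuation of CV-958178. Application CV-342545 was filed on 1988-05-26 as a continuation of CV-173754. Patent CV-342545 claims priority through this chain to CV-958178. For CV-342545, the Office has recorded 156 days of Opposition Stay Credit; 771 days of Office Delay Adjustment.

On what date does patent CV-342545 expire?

Earliest priority filing: 23 May 1984.
Base term: 23 May 1984 + 16 years → 23 May 2000.
Opposition Stay Credit: +156 days → 26 October 2000.
Office Delay Adjustment: +771 days → 6 December 2002.

December 6, 2002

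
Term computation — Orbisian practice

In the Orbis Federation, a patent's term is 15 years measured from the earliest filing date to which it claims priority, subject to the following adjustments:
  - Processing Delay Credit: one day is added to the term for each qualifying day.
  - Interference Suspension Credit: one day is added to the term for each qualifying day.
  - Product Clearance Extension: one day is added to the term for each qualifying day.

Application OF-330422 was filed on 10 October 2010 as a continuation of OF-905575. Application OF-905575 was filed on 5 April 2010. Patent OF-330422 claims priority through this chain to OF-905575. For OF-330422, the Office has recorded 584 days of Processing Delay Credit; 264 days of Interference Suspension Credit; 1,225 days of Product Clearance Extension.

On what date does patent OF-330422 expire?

Earliest priority filing: 5 April 2010.
Base term: 5 April 2010 + 15 years → 5 April 2025.
Processing Delay Credit: +584 days → 10 November 2026.
Interference Suspension Credit: +264 days → 1 August 2027.
Product Clearance Extension: +1225 days → 8 December 2030.

2030-12-08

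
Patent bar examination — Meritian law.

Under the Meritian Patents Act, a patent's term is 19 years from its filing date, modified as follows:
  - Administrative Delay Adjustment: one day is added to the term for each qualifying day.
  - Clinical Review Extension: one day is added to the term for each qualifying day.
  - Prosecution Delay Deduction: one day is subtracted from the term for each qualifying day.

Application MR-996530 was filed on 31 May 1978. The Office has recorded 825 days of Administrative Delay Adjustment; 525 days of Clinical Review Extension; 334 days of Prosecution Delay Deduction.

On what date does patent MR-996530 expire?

2000-03-12

Base term: filing date + 19 years → 31 May 1997.
Administrative Delay Adjustment: +825 days → 3 September 1999.
Clinical Review Extension: +525 days → 9 February 2001.
Prosecution Delay Deduction: −334 days → 12 March 2000.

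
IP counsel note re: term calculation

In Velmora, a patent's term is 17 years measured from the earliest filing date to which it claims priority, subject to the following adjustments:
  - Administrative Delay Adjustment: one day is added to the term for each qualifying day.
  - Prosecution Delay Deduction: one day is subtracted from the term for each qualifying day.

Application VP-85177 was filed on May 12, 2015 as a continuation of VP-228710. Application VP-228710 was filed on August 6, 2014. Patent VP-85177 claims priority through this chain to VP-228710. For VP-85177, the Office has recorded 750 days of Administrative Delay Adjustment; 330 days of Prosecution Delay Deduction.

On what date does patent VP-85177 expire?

September 29, 2032

Earliest priority filing: 6 August 2014.
Base term: 6 August 2014 + 17 years → 6 August 2031.
Administrative Delay Adjustment: +750 days → 25 August 2033.
Prosecution Delay Deduction: −330 days → 29 September 2032.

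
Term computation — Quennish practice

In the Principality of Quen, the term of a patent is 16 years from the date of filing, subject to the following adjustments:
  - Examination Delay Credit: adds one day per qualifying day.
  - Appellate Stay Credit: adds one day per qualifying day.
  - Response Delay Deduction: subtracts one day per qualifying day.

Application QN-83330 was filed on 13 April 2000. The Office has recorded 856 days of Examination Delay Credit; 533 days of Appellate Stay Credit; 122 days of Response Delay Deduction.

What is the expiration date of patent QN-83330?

Base term: filing date + 16 years → 13 April 2016.
Examination Delay Credit: +856 days → 17 August 2018.
Appellate Stay Credit: +533 days → 1 February 2020.
Response Delay Deduction: −122 days → 2 October 2019.

October 2, 2019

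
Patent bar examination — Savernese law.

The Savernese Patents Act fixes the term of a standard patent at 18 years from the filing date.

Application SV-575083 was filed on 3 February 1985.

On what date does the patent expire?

2003-02-03

Filing date + 18 years → 3 February 2003.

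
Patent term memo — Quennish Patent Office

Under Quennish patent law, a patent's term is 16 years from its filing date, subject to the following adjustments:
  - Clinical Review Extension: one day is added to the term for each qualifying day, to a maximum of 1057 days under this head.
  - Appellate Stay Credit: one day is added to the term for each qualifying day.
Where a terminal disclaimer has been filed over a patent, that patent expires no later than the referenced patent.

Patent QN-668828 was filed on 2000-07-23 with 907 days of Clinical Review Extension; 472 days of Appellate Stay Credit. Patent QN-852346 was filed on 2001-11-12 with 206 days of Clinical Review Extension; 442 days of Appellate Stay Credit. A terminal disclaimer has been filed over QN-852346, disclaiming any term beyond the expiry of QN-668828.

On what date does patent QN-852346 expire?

Natural term of QN-852346:
  Base: filing + 16 years → 12 November 2017.
  Clinical Review Extension: 206 days (within the 1057-day cap) → +206 days → 6 June 2018.
  Appellate Stay Credit: +442 days → 22 August 2019.
Expiry of referenced patent QN-668828:
  Base: filing + 16 years → 23 July 2016.
  Clinical Review Extension: 907 days (within the 1057-day cap) → +907 days → 16 January 2019.
  Appellate Stay Credit: +472 days → 2 May 2020.
Terminal disclaimer: QN-852346 expires on the earlier of 22 August 2019 and 2 May 2020.

2019-08-22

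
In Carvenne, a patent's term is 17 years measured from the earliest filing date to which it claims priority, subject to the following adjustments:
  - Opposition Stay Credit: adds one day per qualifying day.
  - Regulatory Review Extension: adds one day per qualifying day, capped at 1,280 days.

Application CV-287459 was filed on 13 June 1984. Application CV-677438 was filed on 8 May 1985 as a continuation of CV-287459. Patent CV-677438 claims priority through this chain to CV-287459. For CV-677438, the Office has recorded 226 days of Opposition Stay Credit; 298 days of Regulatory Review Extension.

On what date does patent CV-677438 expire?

Earliest priority filing: 13 June 1984.
Base term: 13 June 1984 + 17 years → 13 June 2001.
Opposition Stay Credit: +226 days → 25 January 2002.
Regulatory Review Extension: 298 days (within the 1280-day cap) → +298 days → 19 November 2002.

November 19, 2002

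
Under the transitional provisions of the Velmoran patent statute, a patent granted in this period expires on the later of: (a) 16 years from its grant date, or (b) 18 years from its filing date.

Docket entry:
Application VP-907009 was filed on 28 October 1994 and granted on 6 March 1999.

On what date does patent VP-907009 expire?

2015-03-06

(a) grant + 16 years → 6 March 2015.
(b) filing + 18 years → 28 October 2012.
Later of the two: 6 March 2015.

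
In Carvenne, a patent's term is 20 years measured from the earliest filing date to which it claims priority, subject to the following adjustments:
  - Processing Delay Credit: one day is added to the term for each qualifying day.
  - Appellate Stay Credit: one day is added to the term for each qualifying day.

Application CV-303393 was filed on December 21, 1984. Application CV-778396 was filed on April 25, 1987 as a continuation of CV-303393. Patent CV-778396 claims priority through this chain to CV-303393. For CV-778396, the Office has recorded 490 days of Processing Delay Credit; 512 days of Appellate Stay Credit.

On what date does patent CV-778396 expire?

Earliest priority filing: 21 December 1984.
Base term: 21 December 1984 + 20 years → 21 December 2004.
Processing Delay Credit: +490 days → 25 April 2006.
Appellate Stay Credit: +512 days → 19 September 2007.

2007-09-19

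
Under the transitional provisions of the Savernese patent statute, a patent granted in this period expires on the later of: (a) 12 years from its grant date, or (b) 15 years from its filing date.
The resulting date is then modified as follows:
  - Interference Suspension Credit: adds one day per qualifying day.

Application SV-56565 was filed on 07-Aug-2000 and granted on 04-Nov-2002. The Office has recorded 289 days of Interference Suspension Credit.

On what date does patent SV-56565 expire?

2016-05-22

(a) grant + 12 years → 4 November 2014.
(b) filing + 15 years → 7 August 2015.
Later of the two: 7 August 2015.
Interference Suspension Credit: +289 days → 22 May 2016.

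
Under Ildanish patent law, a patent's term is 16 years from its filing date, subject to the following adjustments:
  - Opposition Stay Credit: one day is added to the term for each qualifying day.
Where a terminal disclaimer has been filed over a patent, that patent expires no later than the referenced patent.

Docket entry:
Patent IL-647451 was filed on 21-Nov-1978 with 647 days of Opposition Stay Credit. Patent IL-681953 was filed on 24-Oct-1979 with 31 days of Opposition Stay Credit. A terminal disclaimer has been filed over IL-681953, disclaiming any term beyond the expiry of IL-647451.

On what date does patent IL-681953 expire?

November 24, 1995

Natural term of IL-681953:
  Base: filing + 16 years → 24 October 1995.
  Opposition Stay Credit: +31 days → 24 November 1995.
Expiry of referenced patent IL-647451:
  Base: filing + 16 years → 21 November 1994.
  Opposition Stay Credit: +647 days → 29 August 1996.
Terminal disclaimer: IL-681953 expires on the earlier of 24 November 1995 and 29 August 1996.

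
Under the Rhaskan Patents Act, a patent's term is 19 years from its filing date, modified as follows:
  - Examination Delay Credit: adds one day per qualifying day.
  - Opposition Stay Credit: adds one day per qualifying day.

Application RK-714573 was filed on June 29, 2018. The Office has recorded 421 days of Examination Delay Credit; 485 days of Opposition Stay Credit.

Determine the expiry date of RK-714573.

2039-12-22

Base term: filing date + 19 years → 29 June 2037.
Examination Delay Credit: +421 days → 24 August 2038.
Opposition Stay Credit: +485 days → 22 December 2039.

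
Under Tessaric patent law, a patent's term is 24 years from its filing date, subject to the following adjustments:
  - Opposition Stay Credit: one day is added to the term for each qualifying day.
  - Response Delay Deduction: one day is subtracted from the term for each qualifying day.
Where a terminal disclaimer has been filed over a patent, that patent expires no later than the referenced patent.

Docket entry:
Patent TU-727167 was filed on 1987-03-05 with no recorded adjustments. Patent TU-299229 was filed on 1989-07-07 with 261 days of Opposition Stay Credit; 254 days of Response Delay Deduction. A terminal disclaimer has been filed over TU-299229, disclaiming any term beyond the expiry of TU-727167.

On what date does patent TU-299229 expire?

March 5, 2011

Natural term of TU-299229:
  Base: filing + 24 years → 7 July 2013.
  Opposition Stay Credit: +261 days → 25 March 2014.
  Response Delay Deduction: −254 days → 14 July 2013.
Expiry of referenced patent TU-727167:
  Base: filing + 24 years → 5 March 2011.
Terminal disclaimer: TU-299229 expires on the earlier of 14 July 2013 and 5 March 2011.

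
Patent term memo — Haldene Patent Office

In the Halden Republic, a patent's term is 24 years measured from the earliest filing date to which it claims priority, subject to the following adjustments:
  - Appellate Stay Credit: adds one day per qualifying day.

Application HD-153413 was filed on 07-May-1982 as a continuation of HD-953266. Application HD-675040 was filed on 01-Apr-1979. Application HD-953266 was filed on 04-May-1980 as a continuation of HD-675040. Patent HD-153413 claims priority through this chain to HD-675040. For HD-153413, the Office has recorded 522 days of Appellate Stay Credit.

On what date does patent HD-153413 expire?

September 4, 2004

Earliest priority filing: 1 April 1979.
Base term: 1 April 1979 + 24 years → 1 April 2003.
Appellate Stay Credit: +522 days → 4 September 2004.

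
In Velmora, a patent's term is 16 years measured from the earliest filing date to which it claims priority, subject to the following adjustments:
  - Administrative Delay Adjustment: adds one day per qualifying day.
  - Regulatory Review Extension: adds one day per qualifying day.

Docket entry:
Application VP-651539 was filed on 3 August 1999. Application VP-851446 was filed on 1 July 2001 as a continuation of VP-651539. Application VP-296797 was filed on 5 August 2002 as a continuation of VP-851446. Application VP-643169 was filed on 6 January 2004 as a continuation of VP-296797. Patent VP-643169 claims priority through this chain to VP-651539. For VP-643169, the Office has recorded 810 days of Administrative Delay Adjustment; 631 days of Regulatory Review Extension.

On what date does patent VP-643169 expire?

Earliest priority filing: 3 August 1999.
Base term: 3 August 1999 + 16 years → 3 August 2015.
Administrative Delay Adjustment: +810 days → 21 October 2017.
Regulatory Review Extension: +631 days → 14 July 2019.

July 14, 2019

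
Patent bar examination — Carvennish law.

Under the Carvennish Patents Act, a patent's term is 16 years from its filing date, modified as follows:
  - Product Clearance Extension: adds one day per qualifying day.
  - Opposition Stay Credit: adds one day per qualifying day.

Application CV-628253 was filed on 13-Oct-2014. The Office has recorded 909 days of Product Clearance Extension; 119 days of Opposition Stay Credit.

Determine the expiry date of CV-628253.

August 6, 2033

Base term: filing date + 16 years → 13 October 2030.
Product Clearance Extension: +909 days → 9 April 2033.
Opposition Stay Credit: +119 days → 6 August 2033.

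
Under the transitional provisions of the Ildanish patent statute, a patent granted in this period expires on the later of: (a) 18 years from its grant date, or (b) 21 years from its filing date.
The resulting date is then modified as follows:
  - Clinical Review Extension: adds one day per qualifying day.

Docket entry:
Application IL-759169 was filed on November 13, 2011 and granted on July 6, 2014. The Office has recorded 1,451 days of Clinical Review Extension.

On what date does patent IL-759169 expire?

November 3, 2036

(a) grant + 18 years → 6 July 2032.
(b) filing + 21 years → 13 November 2032.
Later of the two: 13 November 2032.
Clinical Review Extension: +1451 days → 3 November 2036.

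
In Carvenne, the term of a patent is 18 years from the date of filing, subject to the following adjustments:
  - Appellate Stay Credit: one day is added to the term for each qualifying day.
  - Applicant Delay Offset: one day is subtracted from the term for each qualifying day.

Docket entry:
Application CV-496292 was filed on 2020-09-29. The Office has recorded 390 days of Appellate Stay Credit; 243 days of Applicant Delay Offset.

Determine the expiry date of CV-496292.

Base term: filing date + 18 years → 29 September 2038.
Appellate Stay Credit: +390 days → 24 October 2039.
Applicant Delay Offset: −243 days → 23 February 2039.

February 23, 2039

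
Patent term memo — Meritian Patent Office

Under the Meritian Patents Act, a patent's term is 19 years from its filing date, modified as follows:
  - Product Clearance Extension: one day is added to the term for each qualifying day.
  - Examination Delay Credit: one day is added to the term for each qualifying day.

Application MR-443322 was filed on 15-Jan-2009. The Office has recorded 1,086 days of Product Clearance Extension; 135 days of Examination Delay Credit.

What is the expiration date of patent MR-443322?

Base term: filing date + 19 years → 15 January 2028.
Product Clearance Extension: +1086 days → 5 January 2031.
Examination Delay Credit: +135 days → 20 May 2031.

2031-05-20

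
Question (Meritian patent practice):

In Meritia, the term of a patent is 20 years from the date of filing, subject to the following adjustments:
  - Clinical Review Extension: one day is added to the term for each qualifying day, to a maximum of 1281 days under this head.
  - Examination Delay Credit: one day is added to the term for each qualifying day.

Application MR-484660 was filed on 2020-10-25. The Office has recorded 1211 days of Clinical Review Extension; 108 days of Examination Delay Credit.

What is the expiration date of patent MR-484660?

June 5, 2044

Base term: filing date + 20 years → 25 October 2040.
Clinical Review Extension: 1211 days (within the 1281-day cap) → +1211 days → 18 February 2044.
Examination Delay Credit: +108 days → 5 June 2044.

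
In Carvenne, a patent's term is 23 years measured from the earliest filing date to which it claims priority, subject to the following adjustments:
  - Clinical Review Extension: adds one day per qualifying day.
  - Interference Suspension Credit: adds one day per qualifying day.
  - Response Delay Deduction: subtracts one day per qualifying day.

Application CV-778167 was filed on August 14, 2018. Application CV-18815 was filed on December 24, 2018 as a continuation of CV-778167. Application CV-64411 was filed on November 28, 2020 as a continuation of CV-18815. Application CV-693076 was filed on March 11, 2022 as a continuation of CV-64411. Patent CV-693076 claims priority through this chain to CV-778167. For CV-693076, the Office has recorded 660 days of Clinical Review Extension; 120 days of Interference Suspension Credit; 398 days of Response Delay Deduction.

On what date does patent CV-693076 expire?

Earliest priority filing: 14 August 2018.
Base term: 14 August 2018 + 23 years → 14 August 2041.
Clinical Review Extension: +660 days → 5 June 2043.
Interference Suspension Credit: +120 days → 3 October 2043.
Response Delay Deduction: −398 days → 31 August 2042.

2042-08-31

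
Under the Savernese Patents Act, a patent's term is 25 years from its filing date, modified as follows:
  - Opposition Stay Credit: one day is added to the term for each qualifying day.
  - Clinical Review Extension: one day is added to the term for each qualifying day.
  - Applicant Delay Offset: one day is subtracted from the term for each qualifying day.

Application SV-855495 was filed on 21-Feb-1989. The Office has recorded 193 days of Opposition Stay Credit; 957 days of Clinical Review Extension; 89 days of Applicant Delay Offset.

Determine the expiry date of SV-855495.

2017-01-17

Base term: filing date + 25 years → 21 February 2014.
Opposition Stay Credit: +193 days → 2 September 2014.
Clinical Review Extension: +957 days → 16 April 2017.
Applicant Delay Offset: −89 days → 17 January 2017.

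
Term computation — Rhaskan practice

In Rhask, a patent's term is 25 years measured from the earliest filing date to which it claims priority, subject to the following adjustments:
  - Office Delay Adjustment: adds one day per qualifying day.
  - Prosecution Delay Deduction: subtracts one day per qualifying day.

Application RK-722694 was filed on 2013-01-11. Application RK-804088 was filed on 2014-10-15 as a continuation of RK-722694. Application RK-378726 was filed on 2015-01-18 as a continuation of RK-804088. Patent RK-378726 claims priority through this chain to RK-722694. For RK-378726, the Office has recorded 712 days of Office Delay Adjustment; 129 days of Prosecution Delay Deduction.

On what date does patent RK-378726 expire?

August 17, 2039

Earliest priority filing: 11 January 2013.
Base term: 11 January 2013 + 25 years → 11 January 2038.
Office Delay Adjustment: +712 days → 24 December 2039.
Prosecution Delay Deduction: −129 days → 17 August 2039.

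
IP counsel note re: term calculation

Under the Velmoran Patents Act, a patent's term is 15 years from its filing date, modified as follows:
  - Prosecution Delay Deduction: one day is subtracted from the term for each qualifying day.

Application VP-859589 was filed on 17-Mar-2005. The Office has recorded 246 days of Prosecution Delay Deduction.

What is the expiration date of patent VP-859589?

2019-07-15

Base term: filing date + 15 years → 17 March 2020.
Prosecution Delay Deduction: −246 days → 15 July 2019.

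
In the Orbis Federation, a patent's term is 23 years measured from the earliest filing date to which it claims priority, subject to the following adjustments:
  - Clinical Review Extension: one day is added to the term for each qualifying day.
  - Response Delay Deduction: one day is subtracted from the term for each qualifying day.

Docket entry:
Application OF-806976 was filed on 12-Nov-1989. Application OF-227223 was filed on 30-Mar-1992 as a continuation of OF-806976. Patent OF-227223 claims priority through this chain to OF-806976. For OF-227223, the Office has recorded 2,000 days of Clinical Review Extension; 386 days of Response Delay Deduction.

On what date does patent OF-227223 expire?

Earliest priority filing: 12 November 1989.
Base term: 12 November 1989 + 23 years → 12 November 2012.
Clinical Review Extension: +2000 days → 5 May 2018.
Response Delay Deduction: −386 days → 14 April 2017.

April 14, 2017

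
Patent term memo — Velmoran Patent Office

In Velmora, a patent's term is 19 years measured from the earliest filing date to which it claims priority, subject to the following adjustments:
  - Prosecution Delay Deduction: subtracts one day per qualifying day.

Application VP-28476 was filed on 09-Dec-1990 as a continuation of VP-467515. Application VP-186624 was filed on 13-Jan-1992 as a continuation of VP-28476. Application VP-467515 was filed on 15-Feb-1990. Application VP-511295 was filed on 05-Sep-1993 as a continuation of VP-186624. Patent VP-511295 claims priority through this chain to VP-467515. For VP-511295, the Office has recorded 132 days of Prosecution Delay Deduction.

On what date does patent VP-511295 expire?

October 6, 2008

Earliest priority filing: 15 February 1990.
Base term: 15 February 1990 + 19 years → 15 February 2009.
Prosecution Delay Deduction: −132 days → 6 October 2008.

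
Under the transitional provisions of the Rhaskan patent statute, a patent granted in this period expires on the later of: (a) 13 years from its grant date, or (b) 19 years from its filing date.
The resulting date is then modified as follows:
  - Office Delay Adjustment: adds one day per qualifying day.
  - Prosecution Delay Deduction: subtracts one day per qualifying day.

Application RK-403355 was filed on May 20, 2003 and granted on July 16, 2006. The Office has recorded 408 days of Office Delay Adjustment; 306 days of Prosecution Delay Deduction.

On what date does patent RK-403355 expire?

August 30, 2022

(a) grant + 13 years → 16 July 2019.
(b) filing + 19 years → 20 May 2022.
Later of the two: 20 May 2022.
Office Delay Adjustment: +408 days → 2 July 2023.
Prosecution Delay Deduction: −306 days → 30 August 2022.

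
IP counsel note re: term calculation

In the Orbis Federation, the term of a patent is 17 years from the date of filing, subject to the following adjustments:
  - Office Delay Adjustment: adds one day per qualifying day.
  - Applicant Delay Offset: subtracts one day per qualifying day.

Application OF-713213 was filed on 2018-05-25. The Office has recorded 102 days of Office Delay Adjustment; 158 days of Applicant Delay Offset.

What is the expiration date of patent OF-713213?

Base term: filing date + 17 years → 25 May 2035.
Office Delay Adjustment: +102 days → 4 September 2035.
Applicant Delay Offset: −158 days → 30 March 2035.

2035-03-30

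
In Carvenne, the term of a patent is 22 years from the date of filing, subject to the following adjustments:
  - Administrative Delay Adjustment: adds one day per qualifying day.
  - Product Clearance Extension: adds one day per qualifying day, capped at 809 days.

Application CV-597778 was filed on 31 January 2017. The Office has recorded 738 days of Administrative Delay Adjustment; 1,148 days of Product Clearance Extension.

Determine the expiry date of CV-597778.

2043-04-27

Base term: filing date + 22 years → 31 January 2039.
Administrative Delay Adjustment: +738 days → 7 February 2041.
Product Clearance Extension: 1148 days claimed exceeds the 809-day cap, so +809 days → 27 April 2043.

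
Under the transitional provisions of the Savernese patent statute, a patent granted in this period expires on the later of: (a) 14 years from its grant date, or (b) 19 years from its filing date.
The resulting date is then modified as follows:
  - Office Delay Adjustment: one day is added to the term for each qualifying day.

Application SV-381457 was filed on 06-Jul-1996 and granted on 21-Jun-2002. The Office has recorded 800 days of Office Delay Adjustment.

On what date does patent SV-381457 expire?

(a) grant + 14 years → 21 June 2016.
(b) filing + 19 years → 6 July 2015.
Later of the two: 21 June 2016.
Office Delay Adjustment: +800 days → 30 August 2018.

2018-08-30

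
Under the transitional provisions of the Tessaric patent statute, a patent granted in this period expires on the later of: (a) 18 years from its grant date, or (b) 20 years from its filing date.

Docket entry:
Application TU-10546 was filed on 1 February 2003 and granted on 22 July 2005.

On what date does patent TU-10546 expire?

2023-07-22

(a) grant + 18 years → 22 July 2023.
(b) filing + 20 years → 1 February 2023.
Later of the two: 22 July 2023.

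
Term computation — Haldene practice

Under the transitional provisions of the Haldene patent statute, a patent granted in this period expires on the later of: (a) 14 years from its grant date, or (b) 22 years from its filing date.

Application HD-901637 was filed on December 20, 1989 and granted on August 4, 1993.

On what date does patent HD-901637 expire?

(a) grant + 14 years → 4 August 2007.
(b) filing + 22 years → 20 December 2011.
Later of the two: 20 December 2011.

December 20, 2011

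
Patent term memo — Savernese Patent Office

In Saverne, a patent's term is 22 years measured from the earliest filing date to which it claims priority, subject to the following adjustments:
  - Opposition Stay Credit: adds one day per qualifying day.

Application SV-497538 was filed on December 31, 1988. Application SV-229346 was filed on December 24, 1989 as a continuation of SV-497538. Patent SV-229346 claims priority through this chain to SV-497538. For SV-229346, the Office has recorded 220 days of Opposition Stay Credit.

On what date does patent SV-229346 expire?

Earliest priority filing: 31 December 1988.
Base term: 31 December 1988 + 22 years → 31 December 2010.
Opposition Stay Credit: +220 days → 8 August 2011.

2011-08-08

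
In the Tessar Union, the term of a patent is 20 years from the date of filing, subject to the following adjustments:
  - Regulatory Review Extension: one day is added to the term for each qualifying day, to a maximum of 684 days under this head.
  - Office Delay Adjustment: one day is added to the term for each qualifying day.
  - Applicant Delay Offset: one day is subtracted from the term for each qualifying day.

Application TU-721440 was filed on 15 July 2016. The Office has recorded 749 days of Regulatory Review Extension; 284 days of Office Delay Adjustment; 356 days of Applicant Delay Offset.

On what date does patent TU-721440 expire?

2038-03-19

Base term: filing date + 20 years → 15 July 2036.
Regulatory Review Extension: 749 days claimed exceeds the 684-day cap, so +684 days → 30 May 2038.
Office Delay Adjustment: +284 days → 10 March 2039.
Applicant Delay Offset: −356 days → 19 March 2038.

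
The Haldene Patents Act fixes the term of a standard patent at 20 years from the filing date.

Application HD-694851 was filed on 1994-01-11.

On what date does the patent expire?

2014-01-11

Filing date + 20 years → 11 January 2014.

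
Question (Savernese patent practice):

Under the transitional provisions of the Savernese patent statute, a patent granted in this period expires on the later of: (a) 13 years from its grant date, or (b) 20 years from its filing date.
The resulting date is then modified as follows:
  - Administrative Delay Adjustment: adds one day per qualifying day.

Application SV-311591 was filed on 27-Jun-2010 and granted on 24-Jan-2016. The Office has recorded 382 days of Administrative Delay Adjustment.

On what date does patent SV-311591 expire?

(a) grant + 13 years → 24 January 2029.
(b) filing + 20 years → 27 June 2030.
Later of the two: 27 June 2030.
Administrative Delay Adjustment: +382 days → 14 July 2031.

2031-07-14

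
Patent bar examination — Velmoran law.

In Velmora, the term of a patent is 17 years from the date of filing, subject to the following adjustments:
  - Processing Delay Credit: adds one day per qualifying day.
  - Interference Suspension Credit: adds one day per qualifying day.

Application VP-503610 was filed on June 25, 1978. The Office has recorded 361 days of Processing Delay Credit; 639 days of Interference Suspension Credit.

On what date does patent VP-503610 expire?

1998-03-21

Base term: filing date + 17 years → 25 June 1995.
Processing Delay Credit: +361 days → 20 June 1996.
Interference Suspension Credit: +639 days → 21 March 1998.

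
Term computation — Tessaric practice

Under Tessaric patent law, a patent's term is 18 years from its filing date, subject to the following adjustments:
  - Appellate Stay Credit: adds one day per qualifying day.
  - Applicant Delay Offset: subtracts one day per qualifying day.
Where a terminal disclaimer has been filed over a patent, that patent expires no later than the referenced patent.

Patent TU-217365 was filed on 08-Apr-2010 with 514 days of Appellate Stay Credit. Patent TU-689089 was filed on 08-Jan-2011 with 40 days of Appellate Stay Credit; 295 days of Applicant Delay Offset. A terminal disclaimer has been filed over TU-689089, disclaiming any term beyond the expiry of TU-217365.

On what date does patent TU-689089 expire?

Natural term of TU-689089:
  Base: filing + 18 years → 8 January 2029.
  Appellate Stay Credit: +40 days → 17 February 2029.
  Applicant Delay Offset: −295 days → 28 April 2028.
Expiry of referenced patent TU-217365:
  Base: filing + 18 years → 8 April 2028.
  Appellate Stay Credit: +514 days → 4 September 2029.
Terminal disclaimer: TU-689089 expires on the earlier of 28 April 2028 and 4 September 2029.

2028-04-28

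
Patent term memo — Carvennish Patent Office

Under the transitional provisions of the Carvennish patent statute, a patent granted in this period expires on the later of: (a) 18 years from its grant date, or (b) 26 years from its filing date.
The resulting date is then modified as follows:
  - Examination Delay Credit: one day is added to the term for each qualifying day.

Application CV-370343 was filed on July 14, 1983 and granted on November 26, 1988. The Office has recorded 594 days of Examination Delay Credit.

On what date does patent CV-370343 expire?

February 28, 2011

(a) grant + 18 years → 26 November 2006.
(b) filing + 26 years → 14 July 2009.
Later of the two: 14 July 2009.
Examination Delay Credit: +594 days → 28 February 2011.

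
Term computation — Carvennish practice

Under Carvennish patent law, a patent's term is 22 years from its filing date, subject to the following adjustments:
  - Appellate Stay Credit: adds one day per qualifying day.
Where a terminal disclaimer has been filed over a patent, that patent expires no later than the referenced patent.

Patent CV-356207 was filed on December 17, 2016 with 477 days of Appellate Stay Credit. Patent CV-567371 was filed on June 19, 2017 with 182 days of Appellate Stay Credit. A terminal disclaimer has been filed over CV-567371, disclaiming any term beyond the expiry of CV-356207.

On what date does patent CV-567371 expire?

Natural term of CV-567371:
  Base: filing + 22 years → 19 June 2039.
  Appellate Stay Credit: +182 days → 18 December 2039.
Expiry of referenced patent CV-356207:
  Base: filing + 22 years → 17 December 2038.
  Appellate Stay Credit: +477 days → 7 April 2040.
Terminal disclaimer: CV-567371 expires on the earlier of 18 December 2039 and 7 April 2040.

2039-12-18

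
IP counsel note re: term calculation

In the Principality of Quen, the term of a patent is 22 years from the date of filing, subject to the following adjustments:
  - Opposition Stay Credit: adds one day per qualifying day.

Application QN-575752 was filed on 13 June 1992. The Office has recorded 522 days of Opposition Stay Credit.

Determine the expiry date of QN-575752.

Base term: filing date + 22 years → 13 June 2014.
Opposition Stay Credit: +522 days → 17 November 2015.

2015-11-17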